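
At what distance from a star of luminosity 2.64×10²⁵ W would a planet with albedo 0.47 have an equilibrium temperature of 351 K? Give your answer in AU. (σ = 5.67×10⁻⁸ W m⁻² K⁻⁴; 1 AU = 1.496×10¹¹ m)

From T_eq⁴ = L(1−A)/(16πσd²): d = √[L(1−A)/(16πσT_eq⁴)].
d = √[2.64×10²⁵ × 0.53 / (16π × 5.67×10⁻⁸ × (351)⁴)] = 1.80×10¹⁰ m = 0.120 AU.

d ≈ 0.120 AU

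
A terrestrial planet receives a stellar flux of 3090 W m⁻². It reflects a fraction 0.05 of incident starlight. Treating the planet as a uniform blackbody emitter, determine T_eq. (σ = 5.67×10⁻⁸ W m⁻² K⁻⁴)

T_eq ≈ 337 K

Energy balance: absorbed = emitted ⇒ πR²·S(1−A) = 4πR²·σT_eq⁴, so T_eq⁴ = S(1−A)/(4σ).
T_eq = [3090 × 0.95 / (4 × 5.67×10⁻⁸)]^(1/4) = (1.29×10¹⁰)^(1/4) = 337 K.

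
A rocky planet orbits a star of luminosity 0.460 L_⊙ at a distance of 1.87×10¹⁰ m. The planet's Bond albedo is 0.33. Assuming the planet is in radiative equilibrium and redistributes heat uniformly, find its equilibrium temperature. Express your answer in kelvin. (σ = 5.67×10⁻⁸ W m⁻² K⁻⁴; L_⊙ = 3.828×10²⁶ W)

L = 0.460 × 3.828×10²⁶ = 1.76×10²⁶ W.
Flux: S = L/(4πd²) = 1.76×10²⁶/(4π×(1.87×10¹⁰)²) = 4.01×10⁴ W m⁻².
Energy balance: absorbed = emitted ⇒ πR²·S(1−A) = 4πR²·σT_eq⁴, so T_eq⁴ = S(1−A)/(4σ).
T_eq = [4.01×10⁴ × 0.67 / (4 × 5.67×10⁻⁸)]^(1/4) = (1.18×10¹¹)^(1/4) = 587 K.

T_eq ≈ 587 K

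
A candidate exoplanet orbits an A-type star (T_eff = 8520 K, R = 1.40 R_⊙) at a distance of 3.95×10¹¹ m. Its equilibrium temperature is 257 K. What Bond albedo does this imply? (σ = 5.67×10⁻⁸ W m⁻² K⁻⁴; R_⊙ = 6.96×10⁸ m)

R_⋆ = 1.40 × 6.96×10⁸ = 9.74×10⁸ m.
L = 4πR_⋆²σT_⋆⁴ = 4π(9.74×10⁸)² × 5.67×10⁻⁸ × (8520)⁴ = 3.56×10²⁷ W.
S = L/(4πd²) = 1820 W m⁻².
From T_eq⁴ = S(1−A)/(4σ): 1−A = 4σT_eq⁴/S.
1−A = 4 × 5.67×10⁻⁸ × (257)⁴ / 1820 = 0.544.

A ≈ 0.46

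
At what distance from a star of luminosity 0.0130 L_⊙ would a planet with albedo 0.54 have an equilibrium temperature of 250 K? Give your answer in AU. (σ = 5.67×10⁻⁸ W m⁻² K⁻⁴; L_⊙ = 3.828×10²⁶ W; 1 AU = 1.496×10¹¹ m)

L = 0.0130 × 3.828×10²⁶ = 4.98×10²⁴ W.
From T_eq⁴ = L(1−A)/(16πσd²): d = √[L(1−A)/(16πσT_eq⁴)].
d = √[4.98×10²⁴ × 0.46 / (16π × 5.67×10⁻⁸ × (250)⁴)] = 1.43×10¹⁰ m = 0.0959 AU.

d ≈ 0.0959 AU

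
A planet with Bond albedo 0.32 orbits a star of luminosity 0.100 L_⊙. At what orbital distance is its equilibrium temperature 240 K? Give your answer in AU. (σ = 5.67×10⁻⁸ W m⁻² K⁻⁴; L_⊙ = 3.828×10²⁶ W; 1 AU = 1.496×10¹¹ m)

d ≈ 0.351 AU

L = 0.100 × 3.828×10²⁶ = 3.83×10²⁵ W.
From T_eq⁴ = L(1−A)/(16πσd²): d = √[L(1−A)/(16πσT_eq⁴)].
d = √[3.83×10²⁵ × 0.68 / (16π × 5.67×10⁻⁸ × (240)⁴)] = 5.25×10¹⁰ m = 0.351 AU.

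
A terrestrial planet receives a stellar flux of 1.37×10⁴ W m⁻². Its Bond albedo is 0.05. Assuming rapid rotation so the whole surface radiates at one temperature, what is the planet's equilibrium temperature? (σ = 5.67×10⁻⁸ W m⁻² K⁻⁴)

T_eq ≈ 489 K

Energy balance: absorbed = emitted ⇒ πR²·S(1−A) = 4πR²·σT_eq⁴, so T_eq⁴ = S(1−A)/(4σ).
T_eq = [1.37×10⁴ × 0.95 / (4 × 5.67×10⁻⁸)]^(1/4) = (5.74×10¹⁰)^(1/4) = 489 K.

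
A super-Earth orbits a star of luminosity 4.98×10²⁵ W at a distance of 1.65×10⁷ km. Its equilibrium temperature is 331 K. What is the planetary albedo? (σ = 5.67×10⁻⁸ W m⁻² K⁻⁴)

A ≈ 0.81

d = 1.65×10⁷ km = 1.65×10¹⁰ m.
Flux: S = L/(4πd²) = 4.98×10²⁵/(4π×(1.65×10¹⁰)²) = 1.46×10⁴ W m⁻².
From T_eq⁴ = S(1−A)/(4σ): 1−A = 4σT_eq⁴/S.
1−A = 4 × 5.67×10⁻⁸ × (331)⁴ / 1.46×10⁴ = 0.187.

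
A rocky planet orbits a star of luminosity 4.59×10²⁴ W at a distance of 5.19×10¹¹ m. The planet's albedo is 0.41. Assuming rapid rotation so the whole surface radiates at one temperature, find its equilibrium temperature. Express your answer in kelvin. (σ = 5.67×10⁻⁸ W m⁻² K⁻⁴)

T_eq ≈ 43.3 K

Flux: S = L/(4πd²) = 4.59×10²⁴/(4π×(5.19×10¹¹)²) = 1.36 W m⁻².
Energy balance: absorbed = emitted ⇒ πR²·S(1−A) = 4πR²·σT_eq⁴, so T_eq⁴ = S(1−A)/(4σ).
T_eq = [1.36 × 0.59 / (4 × 5.67×10⁻⁸)]^(1/4) = (3.53×10⁶)^(1/4) = 43.3 K.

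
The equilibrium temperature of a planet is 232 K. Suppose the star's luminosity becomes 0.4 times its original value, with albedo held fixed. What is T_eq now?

T_eq ≈ 185 K

T_eq ∝ L^(1/4) · d^(−1/2).
T′ = 232 × 0.4^(1/4) = 185 K.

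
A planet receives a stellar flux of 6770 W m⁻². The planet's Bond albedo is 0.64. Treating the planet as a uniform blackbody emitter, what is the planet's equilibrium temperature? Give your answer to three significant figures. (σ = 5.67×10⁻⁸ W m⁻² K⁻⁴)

Energy balance: absorbed = emitted ⇒ πR²·S(1−A) = 4πR²·σT_eq⁴, so T_eq⁴ = S(1−A)/(4σ).
T_eq = [6770 × 0.36 / (4 × 5.67×10⁻⁸)]^(1/4) = (1.07×10¹⁰)^(1/4) = 322 K.

T_eq ≈ 322 K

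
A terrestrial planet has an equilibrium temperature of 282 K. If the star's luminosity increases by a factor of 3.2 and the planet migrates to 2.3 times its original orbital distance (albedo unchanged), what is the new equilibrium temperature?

T_eq ≈ 249 K

T_eq ∝ L^(1/4) · d^(−1/2).
T′ = 282 × 3.2^(1/4) / 2.3^(1/2) = 249 K.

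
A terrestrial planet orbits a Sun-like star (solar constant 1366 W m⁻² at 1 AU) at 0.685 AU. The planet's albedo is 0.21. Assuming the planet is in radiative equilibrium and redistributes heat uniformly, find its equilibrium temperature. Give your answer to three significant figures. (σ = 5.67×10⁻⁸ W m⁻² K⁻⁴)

Flux at 0.685 AU: S = 1366/0.685² = 2910 W m⁻².
Energy balance: absorbed = emitted ⇒ πR²·S(1−A) = 4πR²·σT_eq⁴, so T_eq⁴ = S(1−A)/(4σ).
T_eq = [2910 × 0.79 / (4 × 5.67×10⁻⁸)]^(1/4) = (1.01×10¹⁰)^(1/4) = 317 K.

T_eq ≈ 317 K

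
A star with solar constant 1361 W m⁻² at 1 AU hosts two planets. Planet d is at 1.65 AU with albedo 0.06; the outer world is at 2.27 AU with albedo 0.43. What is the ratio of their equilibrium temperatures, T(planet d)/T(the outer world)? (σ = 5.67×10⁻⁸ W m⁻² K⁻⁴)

T_eq = [S₀(1−A)/(4σd²)]^(1/4), so T ∝ (1−A)^(1/4) / √d.
T₁ = [1361×0.94/(4×5.67×10⁻⁸×1.65²)]^(1/4) = 213.35 K.
T₂ = [1361×0.57/(4×5.67×10⁻⁸×2.27²)]^(1/4) = 160.51 K.

T₁/T₂ ≈ 1.329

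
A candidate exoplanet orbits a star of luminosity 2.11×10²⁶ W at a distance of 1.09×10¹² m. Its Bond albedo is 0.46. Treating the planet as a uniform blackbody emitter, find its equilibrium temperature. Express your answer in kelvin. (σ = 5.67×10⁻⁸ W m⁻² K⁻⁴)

Flux: S = L/(4πd²) = 2.11×10²⁶/(4π×(1.09×10¹²)²) = 14.1 W m⁻².
Energy balance: absorbed = emitted ⇒ πR²·S(1−A) = 4πR²·σT_eq⁴, so T_eq⁴ = S(1−A)/(4σ).
T_eq = [14.1 × 0.54 / (4 × 5.67×10⁻⁸)]^(1/4) = (3.36×10⁷)^(1/4) = 76.2 K.

T_eq ≈ 76.2 K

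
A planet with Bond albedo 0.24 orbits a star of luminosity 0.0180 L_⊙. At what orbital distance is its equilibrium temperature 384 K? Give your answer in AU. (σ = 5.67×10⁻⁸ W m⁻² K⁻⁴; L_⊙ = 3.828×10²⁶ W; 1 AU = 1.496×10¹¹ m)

L = 0.0180 × 3.828×10²⁶ = 6.89×10²⁴ W.
From T_eq⁴ = L(1−A)/(16πσd²): d = √[L(1−A)/(16πσT_eq⁴)].
d = √[6.89×10²⁴ × 0.76 / (16π × 5.67×10⁻⁸ × (384)⁴)] = 9.19×10⁹ m = 0.0614 AU.

d ≈ 0.0614 AU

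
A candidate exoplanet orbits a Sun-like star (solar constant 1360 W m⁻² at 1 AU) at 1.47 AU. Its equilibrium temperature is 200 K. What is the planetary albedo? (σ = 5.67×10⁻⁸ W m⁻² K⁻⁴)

A ≈ 0.42

Flux at 1.47 AU: S = 1360/1.47² = 629 W m⁻².
From T_eq⁴ = S(1−A)/(4σ): 1−A = 4σT_eq⁴/S.
1−A = 4 × 5.67×10⁻⁸ × (200)⁴ / 629 = 0.577.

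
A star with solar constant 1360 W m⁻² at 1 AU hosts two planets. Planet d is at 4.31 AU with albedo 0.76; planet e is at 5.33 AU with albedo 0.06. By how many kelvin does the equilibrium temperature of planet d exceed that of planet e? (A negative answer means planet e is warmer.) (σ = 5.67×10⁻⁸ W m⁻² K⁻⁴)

T_eq = [S₀(1−A)/(4σd²)]^(1/4), so T ∝ (1−A)^(1/4) / √d.
T₁ = [1360×0.24/(4×5.67×10⁻⁸×4.31²)]^(1/4) = 93.82 K.
T₂ = [1360×0.94/(4×5.67×10⁻⁸×5.33²)]^(1/4) = 118.68 K.

ΔT ≈ -24.9 K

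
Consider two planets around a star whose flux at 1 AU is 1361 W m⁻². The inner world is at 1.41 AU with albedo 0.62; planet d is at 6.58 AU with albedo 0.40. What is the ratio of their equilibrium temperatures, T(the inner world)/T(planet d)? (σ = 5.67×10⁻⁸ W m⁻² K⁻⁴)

T₁/T₂ ≈ 1.927

T_eq = [S₀(1−A)/(4σd²)]^(1/4), so T ∝ (1−A)^(1/4) / √d.
T₁ = [1361×0.38/(4×5.67×10⁻⁸×1.41²)]^(1/4) = 184.03 K.
T₂ = [1361×0.60/(4×5.67×10⁻⁸×6.58²)]^(1/4) = 95.49 K.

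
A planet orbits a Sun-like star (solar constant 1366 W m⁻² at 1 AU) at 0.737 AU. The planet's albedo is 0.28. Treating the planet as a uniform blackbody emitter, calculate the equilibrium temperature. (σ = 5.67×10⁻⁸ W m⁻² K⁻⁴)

T_eq ≈ 299 K

Flux at 0.737 AU: S = 1366/0.737² = 2510 W m⁻².
Energy balance: absorbed = emitted ⇒ πR²·S(1−A) = 4πR²·σT_eq⁴, so T_eq⁴ = S(1−A)/(4σ).
T_eq = [2510 × 0.72 / (4 × 5.67×10⁻⁸)]^(1/4) = (7.98×10⁹)^(1/4) = 299 K.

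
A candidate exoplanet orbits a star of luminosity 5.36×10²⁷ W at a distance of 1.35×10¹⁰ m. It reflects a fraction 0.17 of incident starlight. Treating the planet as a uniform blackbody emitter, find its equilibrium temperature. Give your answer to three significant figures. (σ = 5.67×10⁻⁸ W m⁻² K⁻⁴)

Flux: S = L/(4πd²) = 5.36×10²⁷/(4π×(1.35×10¹⁰)²) = 2.34×10⁶ W m⁻².
Energy balance: absorbed = emitted ⇒ πR²·S(1−A) = 4πR²·σT_eq⁴, so T_eq⁴ = S(1−A)/(4σ).
T_eq = [2.34×10⁶ × 0.83 / (4 × 5.67×10⁻⁸)]^(1/4) = (8.56×10¹²)^(1/4) = 1710 K.

T_eq ≈ 1710 K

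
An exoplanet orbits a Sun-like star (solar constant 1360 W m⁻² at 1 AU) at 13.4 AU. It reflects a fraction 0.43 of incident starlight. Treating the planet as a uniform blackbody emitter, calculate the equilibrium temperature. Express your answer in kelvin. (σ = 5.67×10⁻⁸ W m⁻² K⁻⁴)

T_eq ≈ 66.1 K

Flux at 13.4 AU: S = 1360/13.4² = 7.57 W m⁻².
Energy balance: absorbed = emitted ⇒ πR²·S(1−A) = 4πR²·σT_eq⁴, so T_eq⁴ = S(1−A)/(4σ).
T_eq = [7.57 × 0.57 / (4 × 5.67×10⁻⁸)]^(1/4) = (1.90×10⁷)^(1/4) = 66.1 K.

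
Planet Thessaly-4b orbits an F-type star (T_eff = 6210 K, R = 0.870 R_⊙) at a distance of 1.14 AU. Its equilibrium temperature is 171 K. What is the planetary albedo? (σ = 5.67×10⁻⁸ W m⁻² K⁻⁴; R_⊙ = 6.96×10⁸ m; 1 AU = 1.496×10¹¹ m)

R_⋆ = 0.870 × 6.96×10⁸ = 6.06×10⁸ m.
d = 1.14 AU = 1.71×10¹¹ m.
L = 4πR_⋆²σT_⋆⁴ = 4π(6.06×10⁸)² × 5.67×10⁻⁸ × (6210)⁴ = 3.89×10²⁶ W.
S = L/(4πd²) = 1060 W m⁻².
From T_eq⁴ = S(1−A)/(4σ): 1−A = 4σT_eq⁴/S.
1−A = 4 × 5.67×10⁻⁸ × (171)⁴ / 1060 = 0.182.

A ≈ 0.82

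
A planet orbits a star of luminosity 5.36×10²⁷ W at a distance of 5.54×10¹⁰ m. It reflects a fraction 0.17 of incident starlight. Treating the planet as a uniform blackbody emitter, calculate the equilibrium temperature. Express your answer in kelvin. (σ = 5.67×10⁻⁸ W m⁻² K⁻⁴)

T_eq ≈ 844 K

Flux: S = L/(4πd²) = 5.36×10²⁷/(4π×(5.54×10¹⁰)²) = 1.39×10⁵ W m⁻².
Energy balance: absorbed = emitted ⇒ πR²·S(1−A) = 4πR²·σT_eq⁴, so T_eq⁴ = S(1−A)/(4σ).
T_eq = [1.39×10⁵ × 0.83 / (4 × 5.67×10⁻⁸)]^(1/4) = (5.09×10¹¹)^(1/4) = 844 K.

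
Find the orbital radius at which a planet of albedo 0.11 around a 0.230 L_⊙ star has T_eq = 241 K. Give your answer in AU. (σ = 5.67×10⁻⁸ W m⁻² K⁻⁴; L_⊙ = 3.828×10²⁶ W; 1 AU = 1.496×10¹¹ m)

L = 0.230 × 3.828×10²⁶ = 8.80×10²⁵ W.
From T_eq⁴ = L(1−A)/(16πσd²): d = √[L(1−A)/(16πσT_eq⁴)].
d = √[8.80×10²⁵ × 0.89 / (16π × 5.67×10⁻⁸ × (241)⁴)] = 9.03×10¹⁰ m = 0.603 AU.

d ≈ 0.603 AU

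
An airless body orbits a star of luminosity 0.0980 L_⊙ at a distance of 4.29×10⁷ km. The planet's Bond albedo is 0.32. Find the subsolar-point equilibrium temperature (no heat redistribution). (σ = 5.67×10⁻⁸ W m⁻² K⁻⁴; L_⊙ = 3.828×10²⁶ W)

d = 4.29×10⁷ km = 4.29×10¹⁰ m.
L = 0.0980 × 3.828×10²⁶ = 3.75×10²⁵ W.
Flux: S = L/(4πd²) = 3.75×10²⁵/(4π×(4.29×10¹⁰)²) = 1620 W m⁻².
At the subsolar point the surface absorbs S(1−A) and emits σT⁴ per unit area — no factor of 4, since only the local patch is in balance.
T = [1620 × 0.68 / 5.67×10⁻⁸]^(1/4) = (1.95×10¹⁰)^(1/4) = 373 K.

T_ss ≈ 373 K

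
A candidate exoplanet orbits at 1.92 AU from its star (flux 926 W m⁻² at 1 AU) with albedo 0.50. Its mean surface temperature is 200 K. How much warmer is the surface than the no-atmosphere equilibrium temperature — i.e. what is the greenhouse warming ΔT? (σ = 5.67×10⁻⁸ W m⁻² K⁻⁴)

ΔT ≈ 46.6 K

S = 926/1.92² = 251.2 W m⁻².
T_eq = [S(1−A)/(4σ)]^(1/4) = [251.2×0.50/(4×5.67×10⁻⁸)]^(1/4) = 153.4 K.
ΔT = T_surf − T_eq = 200 − 153.4.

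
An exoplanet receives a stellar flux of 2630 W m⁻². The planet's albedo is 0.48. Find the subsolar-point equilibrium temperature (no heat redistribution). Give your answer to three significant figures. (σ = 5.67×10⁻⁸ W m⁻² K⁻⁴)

At the subsolar point the surface absorbs S(1−A) and emits σT⁴ per unit area — no factor of 4, since only the local patch is in balance.
T = [2630 × 0.52 / 5.67×10⁻⁸]^(1/4) = (2.41×10¹⁰)^(1/4) = 394 K.

T_ss ≈ 394 K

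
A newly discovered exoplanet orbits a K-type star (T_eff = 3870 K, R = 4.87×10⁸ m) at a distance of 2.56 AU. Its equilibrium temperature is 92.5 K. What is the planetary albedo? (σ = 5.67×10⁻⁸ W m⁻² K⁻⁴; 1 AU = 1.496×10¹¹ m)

d = 2.56 AU = 3.83×10¹¹ m.
L = 4πR_⋆²σT_⋆⁴ = 4π(4.87×10⁸)² × 5.67×10⁻⁸ × (3870)⁴ = 3.79×10²⁵ W.
S = L/(4πd²) = 20.6 W m⁻².
From T_eq⁴ = S(1−A)/(4σ): 1−A = 4σT_eq⁴/S.
1−A = 4 × 5.67×10⁻⁸ × (92.5)⁴ / 20.6 = 0.807.

A ≈ 0.19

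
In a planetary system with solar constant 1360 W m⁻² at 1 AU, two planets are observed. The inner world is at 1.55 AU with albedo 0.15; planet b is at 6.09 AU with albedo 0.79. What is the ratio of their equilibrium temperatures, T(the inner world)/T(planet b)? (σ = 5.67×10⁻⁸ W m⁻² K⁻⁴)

T_eq = [S₀(1−A)/(4σd²)]^(1/4), so T ∝ (1−A)^(1/4) / √d.
T₁ = [1360×0.85/(4×5.67×10⁻⁸×1.55²)]^(1/4) = 214.62 K.
T₂ = [1360×0.21/(4×5.67×10⁻⁸×6.09²)]^(1/4) = 76.33 K.

T₁/T₂ ≈ 2.812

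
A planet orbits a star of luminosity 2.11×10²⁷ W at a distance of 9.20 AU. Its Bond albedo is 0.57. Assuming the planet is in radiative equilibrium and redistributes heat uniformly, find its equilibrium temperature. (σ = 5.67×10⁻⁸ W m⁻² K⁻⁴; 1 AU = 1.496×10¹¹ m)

d = 9.20 AU = 1.38×10¹² m.
Flux: S = L/(4πd²) = 2.11×10²⁷/(4π×(1.38×10¹²)²) = 88.6 W m⁻².
Energy balance: absorbed = emitted ⇒ πR²·S(1−A) = 4πR²·σT_eq⁴, so T_eq⁴ = S(1−A)/(4σ).
T_eq = [88.6 × 0.43 / (4 × 5.67×10⁻⁸)]^(1/4) = (1.68×10⁸)^(1/4) = 114 K.

T_eq ≈ 114 K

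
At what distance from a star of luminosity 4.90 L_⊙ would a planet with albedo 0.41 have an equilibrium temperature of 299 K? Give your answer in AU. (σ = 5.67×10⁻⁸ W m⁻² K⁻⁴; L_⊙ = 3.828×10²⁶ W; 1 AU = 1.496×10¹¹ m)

d ≈ 1.47 AU

L = 4.90 × 3.828×10²⁶ = 1.88×10²⁷ W.
From T_eq⁴ = L(1−A)/(16πσd²): d = √[L(1−A)/(16πσT_eq⁴)].
d = √[1.88×10²⁷ × 0.59 / (16π × 5.67×10⁻⁸ × (299)⁴)] = 2.20×10¹¹ m = 1.47 AU.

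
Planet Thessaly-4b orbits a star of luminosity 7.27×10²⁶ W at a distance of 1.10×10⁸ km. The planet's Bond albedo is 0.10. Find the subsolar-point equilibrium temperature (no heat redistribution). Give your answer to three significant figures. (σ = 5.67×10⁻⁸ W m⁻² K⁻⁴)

d = 1.10×10⁸ km = 1.10×10¹¹ m.
Flux: S = L/(4πd²) = 7.27×10²⁶/(4π×(1.10×10¹¹)²) = 4780 W m⁻².
At the subsolar point the surface absorbs S(1−A) and emits σT⁴ per unit area — no factor of 4, since only the local patch is in balance.
T = [4780 × 0.90 / 5.67×10⁻⁸]^(1/4) = (7.59×10¹⁰)^(1/4) = 525 K.

T_ss ≈ 525 K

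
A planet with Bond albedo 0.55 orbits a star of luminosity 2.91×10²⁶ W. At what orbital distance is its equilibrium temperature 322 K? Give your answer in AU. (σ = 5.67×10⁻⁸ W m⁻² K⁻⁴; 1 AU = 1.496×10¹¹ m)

d ≈ 0.437 AU

From T_eq⁴ = L(1−A)/(16πσd²): d = √[L(1−A)/(16πσT_eq⁴)].
d = √[2.91×10²⁶ × 0.45 / (16π × 5.67×10⁻⁸ × (322)⁴)] = 6.54×10¹⁰ m = 0.437 AU.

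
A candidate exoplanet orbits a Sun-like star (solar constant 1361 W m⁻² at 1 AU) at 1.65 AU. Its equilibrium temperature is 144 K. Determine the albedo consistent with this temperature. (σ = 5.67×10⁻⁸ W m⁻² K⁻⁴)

Flux at 1.65 AU: S = 1361/1.65² = 500 W m⁻².
From T_eq⁴ = S(1−A)/(4σ): 1−A = 4σT_eq⁴/S.
1−A = 4 × 5.67×10⁻⁸ × (144)⁴ / 500 = 0.195.

A ≈ 0.80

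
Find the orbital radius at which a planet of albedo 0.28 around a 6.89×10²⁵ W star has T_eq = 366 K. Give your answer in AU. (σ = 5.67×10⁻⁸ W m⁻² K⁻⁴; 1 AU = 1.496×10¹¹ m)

From T_eq⁴ = L(1−A)/(16πσd²): d = √[L(1−A)/(16πσT_eq⁴)].
d = √[6.89×10²⁵ × 0.72 / (16π × 5.67×10⁻⁸ × (366)⁴)] = 3.11×10¹⁰ m = 0.208 AU.

d ≈ 0.208 AU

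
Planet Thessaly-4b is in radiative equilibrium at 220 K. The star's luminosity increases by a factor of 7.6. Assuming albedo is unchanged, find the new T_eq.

T_eq ≈ 365 K

T_eq ∝ L^(1/4) · d^(−1/2).
T′ = 220 × 7.6^(1/4) = 365 K.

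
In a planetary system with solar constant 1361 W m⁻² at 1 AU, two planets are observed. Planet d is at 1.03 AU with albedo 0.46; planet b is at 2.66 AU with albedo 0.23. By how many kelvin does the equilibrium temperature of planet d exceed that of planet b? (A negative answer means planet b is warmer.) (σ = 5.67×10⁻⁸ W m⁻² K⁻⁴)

ΔT ≈ 75.2 K

T_eq = [S₀(1−A)/(4σd²)]^(1/4), so T ∝ (1−A)^(1/4) / √d.
T₁ = [1361×0.54/(4×5.67×10⁻⁸×1.03²)]^(1/4) = 235.09 K.
T₂ = [1361×0.77/(4×5.67×10⁻⁸×2.66²)]^(1/4) = 159.86 K.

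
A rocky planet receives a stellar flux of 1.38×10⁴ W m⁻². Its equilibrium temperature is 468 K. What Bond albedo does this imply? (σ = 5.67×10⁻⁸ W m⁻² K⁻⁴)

A ≈ 0.21

From T_eq⁴ = S(1−A)/(4σ): 1−A = 4σT_eq⁴/S.
1−A = 4 × 5.67×10⁻⁸ × (468)⁴ / 1.38×10⁴ = 0.788.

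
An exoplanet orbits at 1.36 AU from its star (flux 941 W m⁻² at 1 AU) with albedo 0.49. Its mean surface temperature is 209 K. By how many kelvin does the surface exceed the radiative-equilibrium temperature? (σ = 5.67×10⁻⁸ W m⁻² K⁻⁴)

ΔT ≈ 25.1 K

S = 941/1.36² = 508.8 W m⁻².
T_eq = [S(1−A)/(4σ)]^(1/4) = [508.8×0.51/(4×5.67×10⁻⁸)]^(1/4) = 183.9 K.
ΔT = T_surf − T_eq = 209 − 183.9.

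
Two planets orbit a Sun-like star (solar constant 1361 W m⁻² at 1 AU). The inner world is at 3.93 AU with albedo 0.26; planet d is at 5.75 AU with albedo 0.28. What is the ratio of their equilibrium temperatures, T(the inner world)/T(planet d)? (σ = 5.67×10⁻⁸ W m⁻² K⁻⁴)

T₁/T₂ ≈ 1.218

T_eq = [S₀(1−A)/(4σd²)]^(1/4), so T ∝ (1−A)^(1/4) / √d.
T₁ = [1361×0.74/(4×5.67×10⁻⁸×3.93²)]^(1/4) = 130.22 K.
T₂ = [1361×0.72/(4×5.67×10⁻⁸×5.75²)]^(1/4) = 106.92 K.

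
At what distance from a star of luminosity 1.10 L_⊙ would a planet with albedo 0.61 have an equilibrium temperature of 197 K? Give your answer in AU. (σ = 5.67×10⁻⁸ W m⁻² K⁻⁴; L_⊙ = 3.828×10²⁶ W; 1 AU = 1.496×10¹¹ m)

d ≈ 1.31 AU

L = 1.10 × 3.828×10²⁶ = 4.21×10²⁶ W.
From T_eq⁴ = L(1−A)/(16πσd²): d = √[L(1−A)/(16πσT_eq⁴)].
d = √[4.21×10²⁶ × 0.39 / (16π × 5.67×10⁻⁸ × (197)⁴)] = 1.96×10¹¹ m = 1.31 AU.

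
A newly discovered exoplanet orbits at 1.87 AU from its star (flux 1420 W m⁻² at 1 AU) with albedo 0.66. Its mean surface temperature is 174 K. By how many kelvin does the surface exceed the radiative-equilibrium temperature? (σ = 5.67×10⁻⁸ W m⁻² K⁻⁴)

ΔT ≈ 16.9 K

S = 1420/1.87² = 406.1 W m⁻².
T_eq = [S(1−A)/(4σ)]^(1/4) = [406.1×0.34/(4×5.67×10⁻⁸)]^(1/4) = 157.1 K.
ΔT = T_surf − T_eq = 174 − 157.1.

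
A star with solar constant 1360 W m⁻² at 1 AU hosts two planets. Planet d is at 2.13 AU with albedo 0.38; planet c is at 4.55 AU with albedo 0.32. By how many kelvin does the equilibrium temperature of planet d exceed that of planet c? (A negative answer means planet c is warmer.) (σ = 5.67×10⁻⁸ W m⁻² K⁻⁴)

ΔT ≈ 50.7 K

T_eq = [S₀(1−A)/(4σd²)]^(1/4), so T ∝ (1−A)^(1/4) / √d.
T₁ = [1360×0.62/(4×5.67×10⁻⁸×2.13²)]^(1/4) = 169.19 K.
T₂ = [1360×0.68/(4×5.67×10⁻⁸×4.55²)]^(1/4) = 118.47 K.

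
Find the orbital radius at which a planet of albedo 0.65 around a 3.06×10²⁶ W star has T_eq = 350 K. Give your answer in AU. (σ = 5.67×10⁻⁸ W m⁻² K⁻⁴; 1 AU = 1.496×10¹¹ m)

From T_eq⁴ = L(1−A)/(16πσd²): d = √[L(1−A)/(16πσT_eq⁴)].
d = √[3.06×10²⁶ × 0.35 / (16π × 5.67×10⁻⁸ × (350)⁴)] = 5.00×10¹⁰ m = 0.335 AU.

d ≈ 0.335 AU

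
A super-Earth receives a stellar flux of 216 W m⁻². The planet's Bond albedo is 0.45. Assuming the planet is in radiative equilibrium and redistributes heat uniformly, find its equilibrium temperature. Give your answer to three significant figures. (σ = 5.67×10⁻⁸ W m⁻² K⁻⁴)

Energy balance: absorbed = emitted ⇒ πR²·S(1−A) = 4πR²·σT_eq⁴, so T_eq⁴ = S(1−A)/(4σ).
T_eq = [216 × 0.55 / (4 × 5.67×10⁻⁸)]^(1/4) = (5.24×10⁸)^(1/4) = 151 K.

T_eq ≈ 151 K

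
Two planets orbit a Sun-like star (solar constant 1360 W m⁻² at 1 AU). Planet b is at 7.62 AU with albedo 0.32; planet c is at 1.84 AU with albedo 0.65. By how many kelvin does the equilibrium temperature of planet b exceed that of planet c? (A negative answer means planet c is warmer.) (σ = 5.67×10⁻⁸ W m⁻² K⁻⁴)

T_eq = [S₀(1−A)/(4σd²)]^(1/4), so T ∝ (1−A)^(1/4) / √d.
T₁ = [1360×0.68/(4×5.67×10⁻⁸×7.62²)]^(1/4) = 91.54 K.
T₂ = [1360×0.35/(4×5.67×10⁻⁸×1.84²)]^(1/4) = 157.79 K.

ΔT ≈ -66.2 K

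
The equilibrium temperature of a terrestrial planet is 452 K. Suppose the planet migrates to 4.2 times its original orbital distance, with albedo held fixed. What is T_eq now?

T_eq ∝ L^(1/4) · d^(−1/2).
T′ = 452 / 4.2^(1/2) = 221 K.

T_eq ≈ 221 K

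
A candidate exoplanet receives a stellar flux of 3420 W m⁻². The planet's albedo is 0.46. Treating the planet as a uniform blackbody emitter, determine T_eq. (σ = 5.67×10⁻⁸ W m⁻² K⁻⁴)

Energy balance: absorbed = emitted ⇒ πR²·S(1−A) = 4πR²·σT_eq⁴, so T_eq⁴ = S(1−A)/(4σ).
T_eq = [3420 × 0.54 / (4 × 5.67×10⁻⁸)]^(1/4) = (8.14×10⁹)^(1/4) = 300 K.

T_eq ≈ 300 K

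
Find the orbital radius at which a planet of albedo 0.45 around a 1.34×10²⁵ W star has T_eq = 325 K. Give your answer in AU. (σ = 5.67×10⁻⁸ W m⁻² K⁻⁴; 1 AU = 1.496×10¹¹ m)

From T_eq⁴ = L(1−A)/(16πσd²): d = √[L(1−A)/(16πσT_eq⁴)].
d = √[1.34×10²⁵ × 0.55 / (16π × 5.67×10⁻⁸ × (325)⁴)] = 1.52×10¹⁰ m = 0.102 AU.

d ≈ 0.102 AU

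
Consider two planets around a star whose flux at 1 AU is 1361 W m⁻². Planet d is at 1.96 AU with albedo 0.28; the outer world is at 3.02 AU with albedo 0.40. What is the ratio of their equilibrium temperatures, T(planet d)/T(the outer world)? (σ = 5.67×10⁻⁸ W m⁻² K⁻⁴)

T_eq = [S₀(1−A)/(4σd²)]^(1/4), so T ∝ (1−A)^(1/4) / √d.
T₁ = [1361×0.72/(4×5.67×10⁻⁸×1.96²)]^(1/4) = 183.13 K.
T₂ = [1361×0.60/(4×5.67×10⁻⁸×3.02²)]^(1/4) = 140.96 K.

T₁/T₂ ≈ 1.299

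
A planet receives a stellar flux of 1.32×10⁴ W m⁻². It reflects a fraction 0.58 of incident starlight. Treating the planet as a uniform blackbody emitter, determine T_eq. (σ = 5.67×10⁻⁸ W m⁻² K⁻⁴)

T_eq ≈ 395 K

Energy balance: absorbed = emitted ⇒ πR²·S(1−A) = 4πR²·σT_eq⁴, so T_eq⁴ = S(1−A)/(4σ).
T_eq = [1.32×10⁴ × 0.42 / (4 × 5.67×10⁻⁸)]^(1/4) = (2.44×10¹⁰)^(1/4) = 395 K.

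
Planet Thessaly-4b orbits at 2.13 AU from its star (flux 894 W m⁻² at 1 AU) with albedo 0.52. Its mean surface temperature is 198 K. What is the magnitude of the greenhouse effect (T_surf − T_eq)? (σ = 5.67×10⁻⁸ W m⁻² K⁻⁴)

ΔT ≈ 55.1 K

S = 894/2.13² = 197.1 W m⁻².
T_eq = [S(1−A)/(4σ)]^(1/4) = [197.1×0.48/(4×5.67×10⁻⁸)]^(1/4) = 142.9 K.
ΔT = T_surf − T_eq = 198 − 142.9.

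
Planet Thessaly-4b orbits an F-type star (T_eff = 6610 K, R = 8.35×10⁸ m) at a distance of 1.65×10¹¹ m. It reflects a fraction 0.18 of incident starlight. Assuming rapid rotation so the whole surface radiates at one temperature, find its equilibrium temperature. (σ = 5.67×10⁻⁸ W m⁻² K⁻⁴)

T_eq ≈ 316 K

L = 4πR_⋆²σT_⋆⁴ = 4π(8.35×10⁸)² × 5.67×10⁻⁸ × (6610)⁴ = 9.48×10²⁶ W.
S = L/(4πd²) = 2770 W m⁻².
Energy balance: absorbed = emitted ⇒ πR²·S(1−A) = 4πR²·σT_eq⁴, so T_eq⁴ = S(1−A)/(4σ).
T_eq = [2770 × 0.82 / (4 × 5.67×10⁻⁸)]^(1/4) = (1.00×10¹⁰)^(1/4) = 316 K.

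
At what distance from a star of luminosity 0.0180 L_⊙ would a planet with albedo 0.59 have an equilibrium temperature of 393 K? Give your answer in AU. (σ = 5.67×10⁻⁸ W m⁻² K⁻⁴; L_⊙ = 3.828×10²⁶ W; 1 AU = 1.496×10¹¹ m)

d ≈ 0.0431 AU

L = 0.0180 × 3.828×10²⁶ = 6.89×10²⁴ W.
From T_eq⁴ = L(1−A)/(16πσd²): d = √[L(1−A)/(16πσT_eq⁴)].
d = √[6.89×10²⁴ × 0.41 / (16π × 5.67×10⁻⁸ × (393)⁴)] = 6.45×10⁹ m = 0.0431 AU.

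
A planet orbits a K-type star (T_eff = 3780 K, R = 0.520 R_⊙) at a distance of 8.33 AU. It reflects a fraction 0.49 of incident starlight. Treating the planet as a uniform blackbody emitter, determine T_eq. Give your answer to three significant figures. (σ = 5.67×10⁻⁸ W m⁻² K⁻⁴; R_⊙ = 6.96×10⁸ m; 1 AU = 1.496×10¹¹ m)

T_eq ≈ 38.5 K

R_⋆ = 0.520 × 6.96×10⁸ = 3.62×10⁸ m.
d = 8.33 AU = 1.25×10¹² m.
L = 4πR_⋆²σT_⋆⁴ = 4π(3.62×10⁸)² × 5.67×10⁻⁸ × (3780)⁴ = 1.91×10²⁵ W.
S = L/(4πd²) = 0.976 W m⁻².
Energy balance: absorbed = emitted ⇒ πR²·S(1−A) = 4πR²·σT_eq⁴, so T_eq⁴ = S(1−A)/(4σ).
T_eq = [0.976 × 0.51 / (4 × 5.67×10⁻⁸)]^(1/4) = (2.20×10⁶)^(1/4) = 38.5 K.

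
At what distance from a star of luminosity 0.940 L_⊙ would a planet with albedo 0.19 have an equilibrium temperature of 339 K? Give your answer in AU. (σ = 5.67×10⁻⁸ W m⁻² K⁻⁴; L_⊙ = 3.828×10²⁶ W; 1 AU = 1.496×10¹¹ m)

L = 0.940 × 3.828×10²⁶ = 3.60×10²⁶ W.
From T_eq⁴ = L(1−A)/(16πσd²): d = √[L(1−A)/(16πσT_eq⁴)].
d = √[3.60×10²⁶ × 0.81 / (16π × 5.67×10⁻⁸ × (339)⁴)] = 8.80×10¹⁰ m = 0.588 AU.

d ≈ 0.588 AU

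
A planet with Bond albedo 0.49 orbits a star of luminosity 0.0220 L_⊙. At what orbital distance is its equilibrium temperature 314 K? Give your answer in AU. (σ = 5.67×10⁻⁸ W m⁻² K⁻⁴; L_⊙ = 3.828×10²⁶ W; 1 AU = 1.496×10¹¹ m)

d ≈ 0.0832 AU

L = 0.0220 × 3.828×10²⁶ = 8.42×10²⁴ W.
From T_eq⁴ = L(1−A)/(16πσd²): d = √[L(1−A)/(16πσT_eq⁴)].
d = √[8.42×10²⁴ × 0.51 / (16π × 5.67×10⁻⁸ × (314)⁴)] = 1.25×10¹⁰ m = 0.0832 AU.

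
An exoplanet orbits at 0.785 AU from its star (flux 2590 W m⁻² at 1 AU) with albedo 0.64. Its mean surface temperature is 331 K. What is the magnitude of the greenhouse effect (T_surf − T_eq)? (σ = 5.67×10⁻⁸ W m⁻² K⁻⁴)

S = 2590/0.785² = 4203 W m⁻².
T_eq = [S(1−A)/(4σ)]^(1/4) = [4203×0.36/(4×5.67×10⁻⁸)]^(1/4) = 285.8 K.
ΔT = T_surf − T_eq = 331 − 285.8.

ΔT ≈ 45.2 K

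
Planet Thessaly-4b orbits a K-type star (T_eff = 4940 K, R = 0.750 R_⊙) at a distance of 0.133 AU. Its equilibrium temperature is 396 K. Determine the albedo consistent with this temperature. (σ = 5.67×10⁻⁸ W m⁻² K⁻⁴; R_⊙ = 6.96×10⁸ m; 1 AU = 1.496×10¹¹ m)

A ≈ 0.76

R_⋆ = 0.750 × 6.96×10⁸ = 5.22×10⁸ m.
d = 0.133 AU = 1.99×10¹⁰ m.
L = 4πR_⋆²σT_⋆⁴ = 4π(5.22×10⁸)² × 5.67×10⁻⁸ × (4940)⁴ = 1.16×10²⁶ W.
S = L/(4πd²) = 2.32×10⁴ W m⁻².
From T_eq⁴ = S(1−A)/(4σ): 1−A = 4σT_eq⁴/S.
1−A = 4 × 5.67×10⁻⁸ × (396)⁴ / 2.32×10⁴ = 0.240.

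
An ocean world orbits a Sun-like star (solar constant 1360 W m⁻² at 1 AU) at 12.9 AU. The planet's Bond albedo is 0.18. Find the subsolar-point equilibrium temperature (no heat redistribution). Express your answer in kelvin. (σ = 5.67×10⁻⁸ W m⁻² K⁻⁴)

T_ss ≈ 104 K

Flux at 12.9 AU: S = 1360/12.9² = 8.17 W m⁻².
At the subsolar point the surface absorbs S(1−A) and emits σT⁴ per unit area — no factor of 4, since only the local patch is in balance.
T = [8.17 × 0.82 / 5.67×10⁻⁸]^(1/4) = (1.18×10⁸)^(1/4) = 104 K.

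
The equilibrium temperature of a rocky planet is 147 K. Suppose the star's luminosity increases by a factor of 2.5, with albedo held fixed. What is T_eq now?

T_eq ≈ 185 K

T_eq ∝ L^(1/4) · d^(−1/2).
T′ = 147 × 2.5^(1/4) = 185 K.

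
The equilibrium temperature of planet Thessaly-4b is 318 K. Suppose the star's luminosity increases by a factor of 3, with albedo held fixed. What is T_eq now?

T_eq ≈ 419 K

T_eq ∝ L^(1/4) · d^(−1/2).
T′ = 318 × 3^(1/4) = 419 K.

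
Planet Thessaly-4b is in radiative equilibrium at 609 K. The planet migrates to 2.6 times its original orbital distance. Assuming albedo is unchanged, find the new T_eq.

T_eq ≈ 378 K

T_eq ∝ L^(1/4) · d^(−1/2).
T′ = 609 / 2.6^(1/2) = 378 K.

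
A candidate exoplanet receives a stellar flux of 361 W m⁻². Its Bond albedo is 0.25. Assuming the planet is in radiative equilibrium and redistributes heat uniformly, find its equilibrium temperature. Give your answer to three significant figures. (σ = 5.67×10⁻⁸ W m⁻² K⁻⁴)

Energy balance: absorbed = emitted ⇒ πR²·S(1−A) = 4πR²·σT_eq⁴, so T_eq⁴ = S(1−A)/(4σ).
T_eq = [361 × 0.75 / (4 × 5.67×10⁻⁸)]^(1/4) = (1.19×10⁹)^(1/4) = 186 K.

T_eq ≈ 186 K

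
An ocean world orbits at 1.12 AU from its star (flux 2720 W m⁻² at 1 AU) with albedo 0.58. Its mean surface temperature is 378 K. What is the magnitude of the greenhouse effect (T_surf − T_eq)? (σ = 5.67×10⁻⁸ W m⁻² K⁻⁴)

ΔT ≈ 126.3 K

S = 2720/1.12² = 2168 W m⁻².
T_eq = [S(1−A)/(4σ)]^(1/4) = [2168×0.42/(4×5.67×10⁻⁸)]^(1/4) = 251.7 K.
ΔT = T_surf − T_eq = 378 − 251.7.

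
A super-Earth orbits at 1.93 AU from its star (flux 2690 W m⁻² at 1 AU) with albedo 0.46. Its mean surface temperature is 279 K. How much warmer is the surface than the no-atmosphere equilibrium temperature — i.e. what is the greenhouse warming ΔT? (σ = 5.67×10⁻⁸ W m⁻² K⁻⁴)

ΔT ≈ 75.4 K

S = 2690/1.93² = 722.2 W m⁻².
T_eq = [S(1−A)/(4σ)]^(1/4) = [722.2×0.54/(4×5.67×10⁻⁸)]^(1/4) = 203.6 K.
ΔT = T_surf − T_eq = 279 − 203.6.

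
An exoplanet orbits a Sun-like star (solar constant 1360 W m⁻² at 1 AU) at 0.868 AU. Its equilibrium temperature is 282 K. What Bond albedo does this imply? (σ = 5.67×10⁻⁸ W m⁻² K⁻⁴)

Flux at 0.868 AU: S = 1360/0.868² = 1810 W m⁻².
From T_eq⁴ = S(1−A)/(4σ): 1−A = 4σT_eq⁴/S.
1−A = 4 × 5.67×10⁻⁸ × (282)⁴ / 1810 = 0.795.

A ≈ 0.21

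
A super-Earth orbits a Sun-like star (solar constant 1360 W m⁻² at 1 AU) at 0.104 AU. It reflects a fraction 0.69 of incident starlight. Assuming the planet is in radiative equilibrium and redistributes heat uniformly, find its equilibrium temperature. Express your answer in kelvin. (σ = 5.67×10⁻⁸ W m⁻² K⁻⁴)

T_eq ≈ 644 K

Flux at 0.104 AU: S = 1360/0.104² = 1.26×10⁵ W m⁻².
Energy balance: absorbed = emitted ⇒ πR²·S(1−A) = 4πR²·σT_eq⁴, so T_eq⁴ = S(1−A)/(4σ).
T_eq = [1.26×10⁵ × 0.31 / (4 × 5.67×10⁻⁸)]^(1/4) = (1.72×10¹¹)^(1/4) = 644 K.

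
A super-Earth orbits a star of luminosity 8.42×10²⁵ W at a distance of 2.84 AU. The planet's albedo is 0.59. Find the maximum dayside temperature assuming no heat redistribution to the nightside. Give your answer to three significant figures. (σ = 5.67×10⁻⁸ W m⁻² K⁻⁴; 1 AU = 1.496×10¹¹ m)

T_ss ≈ 128 K

d = 2.84 AU = 4.25×10¹¹ m.
Flux: S = L/(4πd²) = 8.42×10²⁵/(4π×(4.25×10¹¹)²) = 37.1 W m⁻².
With no redistribution each surface element balances locally: S(1−A) = σT⁴.
T = [37.1 × 0.41 / 5.67×10⁻⁸]^(1/4) = (2.68×10⁸)^(1/4) = 128 K.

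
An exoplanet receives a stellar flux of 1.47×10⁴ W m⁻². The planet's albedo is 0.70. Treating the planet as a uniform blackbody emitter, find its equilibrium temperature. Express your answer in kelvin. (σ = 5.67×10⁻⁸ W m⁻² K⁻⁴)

T_eq ≈ 373 K

Energy balance: absorbed = emitted ⇒ πR²·S(1−A) = 4πR²·σT_eq⁴, so T_eq⁴ = S(1−A)/(4σ).
T_eq = [1.47×10⁴ × 0.30 / (4 × 5.67×10⁻⁸)]^(1/4) = (1.94×10¹⁰)^(1/4) = 373 K.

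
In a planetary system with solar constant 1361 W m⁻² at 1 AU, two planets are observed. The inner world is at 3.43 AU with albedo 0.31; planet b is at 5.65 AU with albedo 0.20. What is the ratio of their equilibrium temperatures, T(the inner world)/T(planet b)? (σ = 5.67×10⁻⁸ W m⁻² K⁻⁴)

T₁/T₂ ≈ 1.237

T_eq = [S₀(1−A)/(4σd²)]^(1/4), so T ∝ (1−A)^(1/4) / √d.
T₁ = [1361×0.69/(4×5.67×10⁻⁸×3.43²)]^(1/4) = 136.97 K.
T₂ = [1361×0.80/(4×5.67×10⁻⁸×5.65²)]^(1/4) = 110.74 K.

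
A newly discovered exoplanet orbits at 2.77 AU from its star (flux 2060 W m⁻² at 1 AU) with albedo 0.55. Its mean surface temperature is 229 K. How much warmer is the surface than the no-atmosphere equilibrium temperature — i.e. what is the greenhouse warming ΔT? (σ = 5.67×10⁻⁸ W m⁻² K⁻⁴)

ΔT ≈ 77.1 K

S = 2060/2.77² = 268.5 W m⁻².
T_eq = [S(1−A)/(4σ)]^(1/4) = [268.5×0.45/(4×5.67×10⁻⁸)]^(1/4) = 151.9 K.
ΔT = T_surf − T_eq = 229 − 151.9.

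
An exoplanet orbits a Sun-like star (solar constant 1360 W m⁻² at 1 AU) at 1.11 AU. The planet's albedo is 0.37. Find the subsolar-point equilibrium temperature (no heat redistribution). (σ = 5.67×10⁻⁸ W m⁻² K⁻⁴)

T_ss ≈ 333 K

Flux at 1.11 AU: S = 1360/1.11² = 1100 W m⁻².
At the subsolar point the surface absorbs S(1−A) and emits σT⁴ per unit area — no factor of 4, since only the local patch is in balance.
T = [1100 × 0.63 / 5.67×10⁻⁸]^(1/4) = (1.23×10¹⁰)^(1/4) = 333 K.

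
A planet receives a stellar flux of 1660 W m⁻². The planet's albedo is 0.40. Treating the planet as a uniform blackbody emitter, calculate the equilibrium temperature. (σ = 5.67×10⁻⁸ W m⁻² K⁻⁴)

Energy balance: absorbed = emitted ⇒ πR²·S(1−A) = 4πR²·σT_eq⁴, so T_eq⁴ = S(1−A)/(4σ).
T_eq = [1660 × 0.60 / (4 × 5.67×10⁻⁸)]^(1/4) = (4.39×10⁹)^(1/4) = 257 K.

T_eq ≈ 257 K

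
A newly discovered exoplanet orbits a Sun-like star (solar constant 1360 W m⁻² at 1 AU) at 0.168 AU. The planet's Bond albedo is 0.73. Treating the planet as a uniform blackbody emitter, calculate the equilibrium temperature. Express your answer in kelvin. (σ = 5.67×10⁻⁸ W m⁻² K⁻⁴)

T_eq ≈ 489 K

Flux at 0.168 AU: S = 1360/0.168² = 4.82×10⁴ W m⁻².
Energy balance: absorbed = emitted ⇒ πR²·S(1−A) = 4πR²·σT_eq⁴, so T_eq⁴ = S(1−A)/(4σ).
T_eq = [4.82×10⁴ × 0.27 / (4 × 5.67×10⁻⁸)]^(1/4) = (5.74×10¹⁰)^(1/4) = 489 K.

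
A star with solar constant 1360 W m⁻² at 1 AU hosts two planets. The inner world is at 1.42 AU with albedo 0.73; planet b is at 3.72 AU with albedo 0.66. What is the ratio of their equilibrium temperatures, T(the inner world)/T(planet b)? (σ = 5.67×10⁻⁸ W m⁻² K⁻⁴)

T_eq = [S₀(1−A)/(4σd²)]^(1/4), so T ∝ (1−A)^(1/4) / √d.
T₁ = [1360×0.27/(4×5.67×10⁻⁸×1.42²)]^(1/4) = 168.33 K.
T₂ = [1360×0.34/(4×5.67×10⁻⁸×3.72²)]^(1/4) = 110.17 K.

T₁/T₂ ≈ 1.528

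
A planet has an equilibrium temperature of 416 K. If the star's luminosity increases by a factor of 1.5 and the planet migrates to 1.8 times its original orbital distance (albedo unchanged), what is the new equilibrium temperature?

T_eq ≈ 343 K

T_eq ∝ L^(1/4) · d^(−1/2).
T′ = 416 × 1.5^(1/4) / 1.8^(1/2) = 343 K.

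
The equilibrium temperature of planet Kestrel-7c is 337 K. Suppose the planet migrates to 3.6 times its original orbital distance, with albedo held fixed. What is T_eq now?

T_eq ≈ 178 K

T_eq ∝ L^(1/4) · d^(−1/2).
T′ = 337 / 3.6^(1/2) = 178 K.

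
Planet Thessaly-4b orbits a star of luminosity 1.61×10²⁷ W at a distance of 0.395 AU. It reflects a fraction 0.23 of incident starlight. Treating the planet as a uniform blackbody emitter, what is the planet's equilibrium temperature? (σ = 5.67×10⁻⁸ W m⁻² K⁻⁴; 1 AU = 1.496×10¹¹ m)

T_eq ≈ 594 K

d = 0.395 AU = 5.91×10¹⁰ m.
Flux: S = L/(4πd²) = 1.61×10²⁷/(4π×(5.91×10¹⁰)²) = 3.67×10⁴ W m⁻².
Energy balance: absorbed = emitted ⇒ πR²·S(1−A) = 4πR²·σT_eq⁴, so T_eq⁴ = S(1−A)/(4σ).
T_eq = [3.67×10⁴ × 0.77 / (4 × 5.67×10⁻⁸)]^(1/4) = (1.25×10¹¹)^(1/4) = 594 K.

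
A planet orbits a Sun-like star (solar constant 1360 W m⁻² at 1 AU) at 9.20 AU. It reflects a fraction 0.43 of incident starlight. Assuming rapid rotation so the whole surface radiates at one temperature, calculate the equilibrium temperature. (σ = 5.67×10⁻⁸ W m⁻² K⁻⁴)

T_eq ≈ 79.7 K

Flux at 9.20 AU: S = 1360/9.20² = 16.1 W m⁻².
Energy balance: absorbed = emitted ⇒ πR²·S(1−A) = 4πR²·σT_eq⁴, so T_eq⁴ = S(1−A)/(4σ).
T_eq = [16.1 × 0.57 / (4 × 5.67×10⁻⁸)]^(1/4) = (4.04×10⁷)^(1/4) = 79.7 K.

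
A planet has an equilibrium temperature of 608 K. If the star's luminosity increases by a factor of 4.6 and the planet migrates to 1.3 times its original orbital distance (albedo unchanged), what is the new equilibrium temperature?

T_eq ∝ L^(1/4) · d^(−1/2).
T′ = 608 × 4.6^(1/4) / 1.3^(1/2) = 781 K.

T_eq ≈ 781 K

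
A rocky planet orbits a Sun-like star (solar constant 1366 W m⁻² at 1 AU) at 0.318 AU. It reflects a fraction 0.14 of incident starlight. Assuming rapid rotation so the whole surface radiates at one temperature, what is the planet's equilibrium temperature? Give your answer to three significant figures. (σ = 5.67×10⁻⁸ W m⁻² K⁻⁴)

Flux at 0.318 AU: S = 1366/0.318² = 1.35×10⁴ W m⁻².
Energy balance: absorbed = emitted ⇒ πR²·S(1−A) = 4πR²·σT_eq⁴, so T_eq⁴ = S(1−A)/(4σ).
T_eq = [1.35×10⁴ × 0.86 / (4 × 5.67×10⁻⁸)]^(1/4) = (5.12×10¹⁰)^(1/4) = 476 K.

T_eq ≈ 476 K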